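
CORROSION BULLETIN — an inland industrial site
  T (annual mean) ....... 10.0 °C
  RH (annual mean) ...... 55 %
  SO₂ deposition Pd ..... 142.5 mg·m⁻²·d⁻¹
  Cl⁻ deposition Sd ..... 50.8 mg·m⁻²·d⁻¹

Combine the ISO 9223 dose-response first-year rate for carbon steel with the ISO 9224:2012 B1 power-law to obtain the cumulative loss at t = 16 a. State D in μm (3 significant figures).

carbon steel: T≤10 °C ⇒ hinge +0.150·(10.0−10) = +0.0000
  SO₂ term: 1.77·142.5^0.52·exp(0.02·55+0.0000) = 70.09
  Sd branch = 0.102·Sd^0.62·e^(0.033·RH+0.04·T) = 10.67 μm/a
  r_corr = 70.09 + 10.67 = 80.76 μm/a
ISO 9224: D(t) = r_corr · t^b with b = 0.523 (carbon steel, B1)
  D(16) = 80.76 × 16^0.523 = 80.76 × 4.263 = 344.3 μm

D(16) = 344 μm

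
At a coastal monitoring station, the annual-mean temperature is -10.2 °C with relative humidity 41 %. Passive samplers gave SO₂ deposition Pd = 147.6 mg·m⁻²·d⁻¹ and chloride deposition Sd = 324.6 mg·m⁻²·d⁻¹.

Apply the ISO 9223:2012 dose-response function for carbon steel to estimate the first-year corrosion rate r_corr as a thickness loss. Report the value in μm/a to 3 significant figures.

carbon steel: temperature factor f = +0.150·(-20.2) = -3.0300
  Pd branch = 1.77·Pd^0.52·e^(0.02·RH+f) = 2.607 μm/a
  Cl⁻ term: 0.102·324.6^0.62·exp(0.033·41+0.04·-10.2) = 9.463
  r_corr = 2.607 + 9.463 = 12.07 μm/a

r_corr = 12.1 μm/a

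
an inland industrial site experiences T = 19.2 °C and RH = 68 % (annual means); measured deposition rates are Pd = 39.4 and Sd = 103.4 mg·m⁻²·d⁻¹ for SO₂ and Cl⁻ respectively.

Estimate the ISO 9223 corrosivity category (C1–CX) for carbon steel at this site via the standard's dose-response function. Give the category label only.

carbon steel: temperature factor f = -0.054·(9.2) = -0.4968
  SO₂ term: 1.77·39.4^0.52·exp(0.02·68-0.4968) = 28.35
  Cl⁻ term: 0.102·103.4^0.62·exp(0.033·68+0.04·19.2) = 36.79
  r_corr = 28.35 + 36.79 = 65.13 μm/a
ISO 9223 Table 2 (carbon steel): 50 < 65.1 ≤ 80 μm/a ⇒ C4

C4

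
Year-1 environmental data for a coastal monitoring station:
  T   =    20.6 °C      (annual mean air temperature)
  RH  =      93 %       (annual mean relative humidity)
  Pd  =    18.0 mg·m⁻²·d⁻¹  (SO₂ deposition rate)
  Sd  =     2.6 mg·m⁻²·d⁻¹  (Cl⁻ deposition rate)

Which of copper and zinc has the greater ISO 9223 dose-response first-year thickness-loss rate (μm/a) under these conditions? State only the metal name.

copper

copper: temperature factor f = -0.080·(10.6) = -0.8480
  sulphur-dioxide contribution → 1.162 μm/a
  chloride contribution → 1.036 μm/a
  total first-year rate 2.198 μm/a
zinc: f(T) = -0.071·(T−10) [T>10 °C] = -0.7526
  sulphur-dioxide contribution → 1.563 μm/a
  chloride contribution → 0.3657 μm/a
  ⇒ r_corr(zinc) = 1.929 μm/a
Ordering by μm/a: copper (2.2) > zinc (1.93)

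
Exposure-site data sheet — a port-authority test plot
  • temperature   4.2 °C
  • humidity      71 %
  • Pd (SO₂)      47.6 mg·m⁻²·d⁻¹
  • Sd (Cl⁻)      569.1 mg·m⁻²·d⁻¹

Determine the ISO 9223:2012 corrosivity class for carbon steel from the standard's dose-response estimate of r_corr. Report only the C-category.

carbon steel: T≤10 °C ⇒ hinge +0.150·(4.2−10) = -0.8700
  sulphur-dioxide contribution → 22.87 μm/a
  chloride contribution → 64.17 μm/a
  ⇒ r_corr(carbon steel) = 87.04 μm/a
Category bounds: 80…200 μm/a bracket r_corr ⇒ C5

C5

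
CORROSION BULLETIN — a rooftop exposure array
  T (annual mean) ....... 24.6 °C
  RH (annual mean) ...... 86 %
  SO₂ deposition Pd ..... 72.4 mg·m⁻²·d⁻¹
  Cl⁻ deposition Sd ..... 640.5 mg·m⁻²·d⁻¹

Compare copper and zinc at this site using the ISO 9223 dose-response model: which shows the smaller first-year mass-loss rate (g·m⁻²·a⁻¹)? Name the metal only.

copper

copper: f(T) = -0.080·(T−10) [T>10 °C] = -1.1680
  SO₂ term: 0.0053·72.4^0.26·exp(0.059·86-1.1680) = 0.802
  Cl⁻ term: 0.01025·640.5^0.27·exp(0.036·86+0.049·24.6) = 4.331
  r_corr = 0.802 + 4.331 = 5.133 μm/a
  mass loss = 5.133 μm/a × 8.96 g/cm³ = 45.99 g·m⁻²·a⁻¹
zinc: temperature factor f = -0.071·(14.6) = -1.0366
  SO₂ term: 0.0129·72.4^0.44·exp(0.046·86-1.0366) = 1.573
  Sd branch = 0.0175·Sd^0.57·e^(0.008·RH+0.085·T) = 11.21 μm/a
  sum: 1.573 + 11.21 → r_corr = 12.78 μm/a
  mass loss = 12.78 μm/a × 7.14 g/cm³ = 91.28 g·m⁻²·a⁻¹
Ordering by g·m⁻²·a⁻¹: zinc (91.3) > copper (46)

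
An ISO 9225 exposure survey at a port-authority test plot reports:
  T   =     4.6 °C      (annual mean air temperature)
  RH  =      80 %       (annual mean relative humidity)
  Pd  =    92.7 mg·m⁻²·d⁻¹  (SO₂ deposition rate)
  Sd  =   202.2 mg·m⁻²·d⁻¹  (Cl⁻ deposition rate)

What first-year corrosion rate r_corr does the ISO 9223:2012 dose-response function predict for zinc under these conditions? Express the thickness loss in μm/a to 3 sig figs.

r_corr = 4.07 μm/a

zinc: T≤10 °C ⇒ hinge +0.038·(4.6−10) = -0.2052
  SO₂ term: 0.0129·92.7^0.44·exp(0.046·80-0.2052) = 3.056
  Sd branch = 0.0175·Sd^0.57·e^(0.008·RH+0.085·T) = 1.012 μm/a
  r_corr = 3.056 + 1.012 = 4.068 μm/a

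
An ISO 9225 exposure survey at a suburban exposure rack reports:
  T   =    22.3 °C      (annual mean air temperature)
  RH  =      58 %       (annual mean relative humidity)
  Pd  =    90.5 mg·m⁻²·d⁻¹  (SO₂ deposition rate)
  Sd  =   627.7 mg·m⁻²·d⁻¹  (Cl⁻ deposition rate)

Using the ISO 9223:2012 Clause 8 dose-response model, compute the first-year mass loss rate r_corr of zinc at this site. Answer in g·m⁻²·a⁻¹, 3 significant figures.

r_corr = 56.0 g·m⁻²·a⁻¹

zinc: f(T) = -0.071·(T−10) [T>10 °C] = -0.8733
  Pd branch = 0.0129·Pd^0.44·e^(0.046·RH+f) = 0.5636 μm/a
  Sd branch = 0.0175·Sd^0.57·e^(0.008·RH+0.085·T) = 7.286 μm/a
  sum: 0.5636 + 7.286 → r_corr = 7.849 μm/a
Convert to mass loss: 7.849 μm/a × 7.14 g/cm³ = 56.04 g·m⁻²·a⁻¹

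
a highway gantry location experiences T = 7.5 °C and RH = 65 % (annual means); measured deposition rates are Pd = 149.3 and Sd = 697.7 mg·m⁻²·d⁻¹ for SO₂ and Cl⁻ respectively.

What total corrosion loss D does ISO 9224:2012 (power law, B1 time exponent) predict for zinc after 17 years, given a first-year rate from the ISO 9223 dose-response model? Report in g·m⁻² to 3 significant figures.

D(17) = 317 g·m⁻²

zinc: temperature factor f = +0.038·(-2.5) = -0.0950
  Pd branch = 0.0129·Pd^0.44·e^(0.046·RH+f) = 2.111 μm/a
  Sd branch = 0.0175·Sd^0.57·e^(0.008·RH+0.085·T) = 2.326 μm/a
  r_corr = 2.111 + 2.326 = 4.437 μm/a
Power-law: D(17) = r_corr · 17^0.813
  D(17) = 4.437 × 17^0.813 = 4.437 × 10.01 = 44.41 μm
  Mass loss = 44.41 μm × 7.14 g/cm³ = 317.1 g·m⁻²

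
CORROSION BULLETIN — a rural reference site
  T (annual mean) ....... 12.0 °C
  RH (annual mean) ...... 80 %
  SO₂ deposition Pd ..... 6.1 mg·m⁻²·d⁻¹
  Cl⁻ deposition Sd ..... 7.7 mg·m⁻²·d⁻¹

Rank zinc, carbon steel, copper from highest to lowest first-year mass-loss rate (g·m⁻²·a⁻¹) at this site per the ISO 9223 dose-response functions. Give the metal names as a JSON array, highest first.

["carbon steel", "copper", "zinc"]

zinc: T>10 °C ⇒ hinge -0.071·(12.0−10) = -0.1420
  sulphur-dioxide contribution → 0.9833 μm/a
  chloride contribution → 0.2946 μm/a
  total first-year rate 1.278 μm/a
  mass loss = 1.278 μm/a × 7.14 g/cm³ = 9.124 g·m⁻²·a⁻¹
carbon steel: f(T) = -0.054·(T−10) [T>10 °C] = -0.1080
  sulphur-dioxide contribution → 20.15 μm/a
  chloride contribution → 8.189 μm/a
  total first-year rate 28.34 μm/a
  mass loss = 28.34 μm/a × 7.85 g/cm³ = 222.5 g·m⁻²·a⁻¹
copper: temperature factor f = -0.080·(2.0) = -0.1600
  sulphur-dioxide contribution → 0.8107 μm/a
  chloride contribution → 0.5704 μm/a
  total first-year rate 1.381 μm/a
  mass loss = 1.381 μm/a × 8.96 g/cm³ = 12.37 g·m⁻²·a⁻¹
Ordering by g·m⁻²·a⁻¹: carbon steel (222) > copper (12.4) > zinc (9.12)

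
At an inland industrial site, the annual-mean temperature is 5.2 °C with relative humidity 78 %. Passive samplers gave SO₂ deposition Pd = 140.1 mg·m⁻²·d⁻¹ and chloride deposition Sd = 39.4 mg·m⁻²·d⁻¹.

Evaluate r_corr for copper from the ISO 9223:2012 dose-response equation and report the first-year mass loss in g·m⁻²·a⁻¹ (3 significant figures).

copper: f(T) = +0.126·(T−10) [T≤10 °C] = -0.6048
  sulphur-dioxide contribution → 1.043 μm/a
  chloride contribution → 0.5911 μm/a
  total first-year rate 1.634 μm/a
Convert to mass loss: 1.634 μm/a × 8.96 g/cm³ = 14.64 g·m⁻²·a⁻¹

r_corr = 14.6 g·m⁻²·a⁻¹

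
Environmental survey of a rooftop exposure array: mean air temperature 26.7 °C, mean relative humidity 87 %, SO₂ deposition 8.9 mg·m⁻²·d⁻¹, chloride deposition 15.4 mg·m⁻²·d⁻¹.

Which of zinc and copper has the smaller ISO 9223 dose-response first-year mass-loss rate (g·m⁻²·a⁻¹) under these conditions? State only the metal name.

zinc: T>10 °C ⇒ hinge -0.071·(26.7−10) = -1.1857
  Pd branch = 0.0129·Pd^0.44·e^(0.046·RH+f) = 0.5642 μm/a
  Cl⁻ term: 0.0175·15.4^0.57·exp(0.008·87+0.085·26.7) = 1.614
  r_corr = 0.5642 + 1.614 = 2.178 μm/a
  mass loss = 2.178 μm/a × 7.14 g/cm³ = 15.55 g·m⁻²·a⁻¹
copper: f(T) = -0.080·(T−10) [T>10 °C] = -1.3360
  SO₂ term: 0.0053·8.9^0.26·exp(0.059·87-1.3360) = 0.417
  Cl⁻ term: 0.01025·15.4^0.27·exp(0.036·87+0.049·26.7) = 1.819
  r_corr = 0.417 + 1.819 = 2.236 μm/a
  mass loss = 2.236 μm/a × 8.96 g/cm³ = 20.03 g·m⁻²·a⁻¹
Ordering by g·m⁻²·a⁻¹: copper (20) > zinc (15.6)

zinc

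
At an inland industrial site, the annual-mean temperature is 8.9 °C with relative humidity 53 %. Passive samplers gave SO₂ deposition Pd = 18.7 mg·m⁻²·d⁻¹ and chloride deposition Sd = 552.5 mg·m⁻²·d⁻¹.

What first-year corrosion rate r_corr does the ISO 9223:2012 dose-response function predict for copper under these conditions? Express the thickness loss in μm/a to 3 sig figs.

r_corr = 0.813 μm/a

copper: f(T) = +0.126·(T−10) [T≤10 °C] = -0.1386
  sulphur-dioxide contribution → 0.2253 μm/a
  chloride contribution → 0.5877 μm/a
  total first-year rate 0.8131 μm/a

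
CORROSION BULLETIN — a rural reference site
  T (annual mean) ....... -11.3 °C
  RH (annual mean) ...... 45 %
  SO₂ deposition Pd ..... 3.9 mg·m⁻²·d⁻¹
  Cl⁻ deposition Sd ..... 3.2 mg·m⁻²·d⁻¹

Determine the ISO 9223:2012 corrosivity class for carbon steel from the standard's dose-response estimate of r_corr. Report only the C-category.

C1

carbon steel: temperature factor f = +0.150·(-21.3) = -3.1950
  Pd branch = 1.77·Pd^0.52·e^(0.02·RH+f) = 0.3619 μm/a
  Cl⁻ term: 0.102·3.2^0.62·exp(0.033·45+0.04·-11.3) = 0.5894
  r_corr = 0.3619 + 0.5894 = 0.9513 μm/a
0.951 μm/a falls in (0, 1.3] for carbon steel → category C1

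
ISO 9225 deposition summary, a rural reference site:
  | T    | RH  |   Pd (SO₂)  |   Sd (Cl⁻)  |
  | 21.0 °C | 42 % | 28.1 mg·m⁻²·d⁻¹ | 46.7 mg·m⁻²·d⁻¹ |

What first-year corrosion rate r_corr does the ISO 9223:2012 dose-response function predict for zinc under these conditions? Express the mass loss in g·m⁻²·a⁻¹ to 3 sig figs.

r_corr = 10.6 g·m⁻²·a⁻¹

zinc: temperature factor f = -0.071·(11.0) = -0.7810
  Pd branch = 0.0129·Pd^0.44·e^(0.046·RH+f) = 0.177 μm/a
  Cl⁻ term: 0.0175·46.7^0.57·exp(0.008·42+0.085·21.0) = 1.305
  r_corr = 0.177 + 1.305 = 1.482 μm/a
Convert to mass loss: 1.482 μm/a × 7.14 g/cm³ = 10.58 g·m⁻²·a⁻¹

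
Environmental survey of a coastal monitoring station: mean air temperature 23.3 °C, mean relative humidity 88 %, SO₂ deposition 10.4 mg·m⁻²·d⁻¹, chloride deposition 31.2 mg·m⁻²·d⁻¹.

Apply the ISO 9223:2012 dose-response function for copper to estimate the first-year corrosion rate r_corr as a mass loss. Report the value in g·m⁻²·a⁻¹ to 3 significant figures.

r_corr = 22.7 g·m⁻²·a⁻¹

copper: T>10 °C ⇒ hinge -0.080·(23.3−10) = -1.0640
  sulphur-dioxide contribution → 0.6046 μm/a
  chloride contribution → 1.931 μm/a
  total first-year rate 2.536 μm/a
Convert to mass loss: 2.536 μm/a × 8.96 g/cm³ = 22.72 g·m⁻²·a⁻¹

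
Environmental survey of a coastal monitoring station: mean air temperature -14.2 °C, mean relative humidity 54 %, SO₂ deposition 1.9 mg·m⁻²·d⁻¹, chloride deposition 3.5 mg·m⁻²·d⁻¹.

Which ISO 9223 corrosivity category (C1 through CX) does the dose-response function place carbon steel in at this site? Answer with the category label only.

C1

carbon steel: temperature factor f = +0.150·(-24.2) = -3.6300
  SO₂ term: 1.77·1.9^0.52·exp(0.02·54-3.6300) = 0.193
  Cl⁻ term: 0.102·3.5^0.62·exp(0.033·54+0.04·-14.2) = 0.7467
  sum: 0.193 + 0.7467 → r_corr = 0.9397 μm/a
ISO 9223 Table 2 (carbon steel): 0 < 0.94 ≤ 1.3 μm/a ⇒ C1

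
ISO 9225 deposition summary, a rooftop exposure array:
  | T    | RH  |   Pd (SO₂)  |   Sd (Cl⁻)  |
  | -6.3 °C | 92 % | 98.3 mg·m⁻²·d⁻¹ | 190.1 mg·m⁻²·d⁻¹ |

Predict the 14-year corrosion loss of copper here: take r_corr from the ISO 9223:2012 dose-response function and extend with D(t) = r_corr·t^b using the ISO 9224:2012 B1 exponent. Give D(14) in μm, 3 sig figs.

D(14) = 7.92 μm

copper: temperature factor f = +0.126·(-16.3) = -2.0538
  sulphur-dioxide contribution → 0.5102 μm/a
  chloride contribution → 0.8519 μm/a
  ⇒ r_corr(copper) = 1.362 μm/a
Power-law: D(14) = r_corr · 14^0.667
  D(14) = 1.362 × 14^0.667 = 1.362 × 5.814 = 7.919 μm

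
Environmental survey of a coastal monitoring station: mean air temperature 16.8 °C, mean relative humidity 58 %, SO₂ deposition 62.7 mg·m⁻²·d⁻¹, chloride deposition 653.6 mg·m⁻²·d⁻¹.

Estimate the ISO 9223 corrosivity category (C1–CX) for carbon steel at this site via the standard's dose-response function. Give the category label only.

carbon steel: f(T) = -0.054·(T−10) [T>10 °C] = -0.3672
  sulphur-dioxide contribution → 33.64 μm/a
  chloride contribution → 75.37 μm/a
  ⇒ r_corr(carbon steel) = 109 μm/a
ISO 9223 Table 2 (carbon steel): 80 < 109 ≤ 200 μm/a ⇒ C5

C5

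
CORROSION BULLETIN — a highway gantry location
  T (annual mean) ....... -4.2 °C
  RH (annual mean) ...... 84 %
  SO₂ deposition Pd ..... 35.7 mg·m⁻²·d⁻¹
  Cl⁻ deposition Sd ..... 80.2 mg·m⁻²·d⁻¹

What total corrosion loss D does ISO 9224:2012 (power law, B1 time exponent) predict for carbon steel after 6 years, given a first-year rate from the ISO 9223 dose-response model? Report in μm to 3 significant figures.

D(6) = 71.8 μm

carbon steel: temperature factor f = +0.150·(-14.2) = -2.1300
  Pd branch = 1.77·Pd^0.52·e^(0.02·RH+f) = 7.243 μm/a
  Sd branch = 0.102·Sd^0.62·e^(0.033·RH+0.04·T) = 20.9 μm/a
  r_corr = 7.243 + 20.9 = 28.14 μm/a
Long-term exponent b (ISO 9224 Table 2, B1) = 0.523
  D(6) = 28.14 × 6^0.523 = 28.14 × 2.553 = 71.83 μm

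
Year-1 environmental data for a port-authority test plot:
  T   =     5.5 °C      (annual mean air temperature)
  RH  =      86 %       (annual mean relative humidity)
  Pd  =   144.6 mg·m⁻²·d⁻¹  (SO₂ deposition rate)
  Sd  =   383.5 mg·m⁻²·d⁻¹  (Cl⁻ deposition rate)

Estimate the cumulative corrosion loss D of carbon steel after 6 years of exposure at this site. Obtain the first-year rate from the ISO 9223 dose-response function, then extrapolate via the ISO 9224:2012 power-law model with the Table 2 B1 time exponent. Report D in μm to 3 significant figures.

D(6) = 392 μm

carbon steel: f(T) = +0.150·(T−10) [T≤10 °C] = -0.6750
  Pd branch = 1.77·Pd^0.52·e^(0.02·RH+f) = 66.85 μm/a
  Sd branch = 0.102·Sd^0.62·e^(0.033·RH+0.04·T) = 86.82 μm/a
  r_corr = 66.85 + 86.82 = 153.7 μm/a
Long-term exponent b (ISO 9224 Table 2, B1) = 0.523
  D(6) = 153.7 × 6^0.523 = 153.7 × 2.553 = 392.2 μm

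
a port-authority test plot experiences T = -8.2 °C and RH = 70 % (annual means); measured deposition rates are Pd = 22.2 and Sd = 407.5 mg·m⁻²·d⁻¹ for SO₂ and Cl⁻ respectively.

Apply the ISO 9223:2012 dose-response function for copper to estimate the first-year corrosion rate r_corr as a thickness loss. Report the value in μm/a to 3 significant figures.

r_corr = 0.506 μm/a

copper: temperature factor f = +0.126·(-18.2) = -2.2932
  SO₂ term: 0.0053·22.2^0.26·exp(0.059·70-2.2932) = 0.07448
  Sd branch = 0.01025·Sd^0.27·e^(0.036·RH+0.049·T) = 0.4319 μm/a
  r_corr = 0.07448 + 0.4319 = 0.5064 μm/a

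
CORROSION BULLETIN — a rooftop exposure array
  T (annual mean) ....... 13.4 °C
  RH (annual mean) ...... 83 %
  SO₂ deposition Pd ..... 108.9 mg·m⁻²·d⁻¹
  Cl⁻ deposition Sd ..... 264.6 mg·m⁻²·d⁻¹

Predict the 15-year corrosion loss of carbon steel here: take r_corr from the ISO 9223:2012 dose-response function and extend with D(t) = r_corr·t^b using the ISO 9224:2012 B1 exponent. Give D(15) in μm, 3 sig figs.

carbon steel: f(T) = -0.054·(T−10) [T>10 °C] = -0.1836
  Pd branch = 1.77·Pd^0.52·e^(0.02·RH+f) = 88.8 μm/a
  Sd branch = 0.102·Sd^0.62·e^(0.033·RH+0.04·T) = 85.69 μm/a
  r_corr = 88.8 + 85.69 = 174.5 μm/a
Power-law: D(15) = r_corr · 15^0.523
  D(15) = 174.5 × 15^0.523 = 174.5 × 4.122 = 719.2 μm

D(15) = 719 μm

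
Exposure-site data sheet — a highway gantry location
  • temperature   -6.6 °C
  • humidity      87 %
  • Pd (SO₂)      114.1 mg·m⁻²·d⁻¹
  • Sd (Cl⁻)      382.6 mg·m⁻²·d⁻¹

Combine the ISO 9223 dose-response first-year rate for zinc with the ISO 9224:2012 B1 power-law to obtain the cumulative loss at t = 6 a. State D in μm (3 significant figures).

D(6) = 15.5 μm

zinc: T≤10 °C ⇒ hinge +0.038·(-6.6−10) = -0.6308
  Pd branch = 0.0129·Pd^0.44·e^(0.046·RH+f) = 3.019 μm/a
  Cl⁻ term: 0.0175·382.6^0.57·exp(0.008·87+0.085·-6.6) = 0.5941
  r_corr = 3.019 + 0.5941 = 3.613 μm/a
Power-law: D(6) = r_corr · 6^0.813
  D(6) = 3.613 × 6^0.813 = 3.613 × 4.292 = 15.51 μm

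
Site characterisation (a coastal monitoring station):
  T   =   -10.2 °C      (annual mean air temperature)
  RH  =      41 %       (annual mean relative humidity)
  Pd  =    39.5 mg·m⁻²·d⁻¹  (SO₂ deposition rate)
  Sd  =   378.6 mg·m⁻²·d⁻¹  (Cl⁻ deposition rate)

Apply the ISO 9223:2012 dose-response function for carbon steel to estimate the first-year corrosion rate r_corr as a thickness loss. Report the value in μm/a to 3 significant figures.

r_corr = 11.7 μm/a

carbon steel: temperature factor f = +0.150·(-20.2) = -3.0300
  SO₂ term: 1.77·39.5^0.52·exp(0.02·41-3.0300) = 1.313
  Cl⁻ term: 0.102·378.6^0.62·exp(0.033·41+0.04·-10.2) = 10.41
  r_corr = 1.313 + 10.41 = 11.72 μm/a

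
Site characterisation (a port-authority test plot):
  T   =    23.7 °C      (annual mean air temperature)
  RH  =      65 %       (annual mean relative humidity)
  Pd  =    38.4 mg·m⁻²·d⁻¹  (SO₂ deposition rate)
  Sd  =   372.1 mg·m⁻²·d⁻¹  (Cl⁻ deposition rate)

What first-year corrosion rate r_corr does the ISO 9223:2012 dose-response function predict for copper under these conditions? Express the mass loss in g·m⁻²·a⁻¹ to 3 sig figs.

r_corr = 17.0 g·m⁻²·a⁻¹

copper: temperature factor f = -0.080·(13.7) = -1.0960
  sulphur-dioxide contribution → 0.2117 μm/a
  chloride contribution → 1.68 μm/a
  ⇒ r_corr(copper) = 1.892 μm/a
Convert to mass loss: 1.892 μm/a × 8.96 g/cm³ = 16.95 g·m⁻²·a⁻¹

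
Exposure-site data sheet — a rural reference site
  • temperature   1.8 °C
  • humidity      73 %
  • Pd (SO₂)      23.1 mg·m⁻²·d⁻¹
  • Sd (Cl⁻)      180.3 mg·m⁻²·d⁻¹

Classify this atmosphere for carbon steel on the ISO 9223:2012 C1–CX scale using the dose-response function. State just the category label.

carbon steel: f(T) = +0.150·(T−10) [T≤10 °C] = -1.2300
  SO₂ term: 1.77·23.1^0.52·exp(0.02·73-1.2300) = 11.4
  Cl⁻ term: 0.102·180.3^0.62·exp(0.033·73+0.04·1.8) = 30.54
  r_corr = 11.4 + 30.54 = 41.94 μm/a
Category bounds: 25…50 μm/a bracket r_corr ⇒ C3

C3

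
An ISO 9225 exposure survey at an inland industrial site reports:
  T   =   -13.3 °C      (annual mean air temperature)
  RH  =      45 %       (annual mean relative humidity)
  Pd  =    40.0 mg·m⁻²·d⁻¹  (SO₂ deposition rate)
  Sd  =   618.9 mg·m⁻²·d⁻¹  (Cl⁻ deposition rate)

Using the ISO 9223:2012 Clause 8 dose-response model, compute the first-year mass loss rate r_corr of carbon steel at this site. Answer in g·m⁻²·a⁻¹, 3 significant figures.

r_corr = 119 g·m⁻²·a⁻¹

carbon steel: f(T) = +0.150·(T−10) [T≤10 °C] = -3.4950
  Pd branch = 1.77·Pd^0.52·e^(0.02·RH+f) = 0.8996 μm/a
  Cl⁻ term: 0.102·618.9^0.62·exp(0.033·45+0.04·-13.3) = 14.23
  sum: 0.8996 + 14.23 → r_corr = 15.13 μm/a
Convert to mass loss: 15.13 μm/a × 7.85 g/cm³ = 118.8 g·m⁻²·a⁻¹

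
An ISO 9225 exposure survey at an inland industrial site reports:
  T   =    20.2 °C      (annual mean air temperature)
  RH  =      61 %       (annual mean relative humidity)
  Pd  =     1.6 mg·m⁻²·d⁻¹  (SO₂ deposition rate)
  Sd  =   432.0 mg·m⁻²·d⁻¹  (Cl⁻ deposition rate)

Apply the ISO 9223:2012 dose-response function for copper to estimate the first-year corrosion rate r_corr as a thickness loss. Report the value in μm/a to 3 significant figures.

r_corr = 1.37 μm/a

copper: f(T) = -0.080·(T−10) [T>10 °C] = -0.8160
  Pd branch = 0.0053·Pd^0.26·e^(0.059·RH+f) = 0.09683 μm/a
  Sd branch = 0.01025·Sd^0.27·e^(0.036·RH+0.049·T) = 1.276 μm/a
  r_corr = 0.09683 + 1.276 = 1.373 μm/a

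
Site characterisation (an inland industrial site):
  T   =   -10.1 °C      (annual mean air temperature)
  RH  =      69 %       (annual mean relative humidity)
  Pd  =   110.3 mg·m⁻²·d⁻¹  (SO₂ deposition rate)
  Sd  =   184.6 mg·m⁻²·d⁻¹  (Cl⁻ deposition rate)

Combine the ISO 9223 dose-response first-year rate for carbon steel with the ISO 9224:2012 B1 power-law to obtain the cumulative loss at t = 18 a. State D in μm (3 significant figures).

carbon steel: temperature factor f = +0.150·(-20.1) = -3.0150
  sulphur-dioxide contribution → 3.981 μm/a
  chloride contribution → 16.87 μm/a
  total first-year rate 20.85 μm/a
Power-law: D(18) = r_corr · 18^0.523
  D(18) = 20.85 × 18^0.523 = 20.85 × 4.534 = 94.54 μm

D(18) = 94.5 μm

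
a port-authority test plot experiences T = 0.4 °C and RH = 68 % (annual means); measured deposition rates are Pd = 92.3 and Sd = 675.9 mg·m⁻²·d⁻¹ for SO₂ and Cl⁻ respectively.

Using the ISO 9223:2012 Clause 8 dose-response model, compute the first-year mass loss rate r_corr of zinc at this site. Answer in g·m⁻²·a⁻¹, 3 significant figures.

zinc: T≤10 °C ⇒ hinge +0.038·(0.4−10) = -0.3648
  SO₂ term: 0.0129·92.3^0.44·exp(0.046·68-0.3648) = 1.497
  Cl⁻ term: 0.0175·675.9^0.57·exp(0.008·68+0.085·0.4) = 1.28
  r_corr = 1.497 + 1.28 = 2.777 μm/a
Convert to mass loss: 2.777 μm/a × 7.14 g/cm³ = 19.83 g·m⁻²·a⁻¹

r_corr = 19.8 g·m⁻²·a⁻¹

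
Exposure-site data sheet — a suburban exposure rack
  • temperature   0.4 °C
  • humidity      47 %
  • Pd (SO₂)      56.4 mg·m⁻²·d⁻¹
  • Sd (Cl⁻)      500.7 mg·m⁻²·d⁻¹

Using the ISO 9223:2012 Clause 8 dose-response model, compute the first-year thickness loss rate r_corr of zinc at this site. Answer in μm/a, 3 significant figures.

r_corr = 1.37 μm/a

zinc: temperature factor f = +0.038·(-9.6) = -0.3648
  SO₂ term: 0.0129·56.4^0.44·exp(0.046·47-0.3648) = 0.4588
  Cl⁻ term: 0.0175·500.7^0.57·exp(0.008·47+0.085·0.4) = 0.9117
  sum: 0.4588 + 0.9117 → r_corr = 1.371 μm/a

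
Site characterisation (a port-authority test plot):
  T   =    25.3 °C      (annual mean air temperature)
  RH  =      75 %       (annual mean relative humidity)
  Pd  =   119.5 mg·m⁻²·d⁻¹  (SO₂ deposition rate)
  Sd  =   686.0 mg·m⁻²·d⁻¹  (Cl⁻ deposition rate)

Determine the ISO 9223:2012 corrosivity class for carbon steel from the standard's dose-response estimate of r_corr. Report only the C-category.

carbon steel: T>10 °C ⇒ hinge -0.054·(25.3−10) = -0.8262
  sulphur-dioxide contribution → 41.77 μm/a
  chloride contribution → 191.2 μm/a
  total first-year rate 233 μm/a
ISO 9223 Table 2 (carbon steel): 200 < 233 ≤ 700 μm/a ⇒ CX

CX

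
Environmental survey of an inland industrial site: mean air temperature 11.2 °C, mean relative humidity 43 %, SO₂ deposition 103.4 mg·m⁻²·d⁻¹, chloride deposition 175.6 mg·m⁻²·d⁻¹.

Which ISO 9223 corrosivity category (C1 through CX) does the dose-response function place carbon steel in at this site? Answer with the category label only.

C4

carbon steel: f(T) = -0.054·(T−10) [T>10 °C] = -0.0648
  SO₂ term: 1.77·103.4^0.52·exp(0.02·43-0.0648) = 43.74
  Cl⁻ term: 0.102·175.6^0.62·exp(0.033·43+0.04·11.2) = 16.26
  sum: 43.74 + 16.26 → r_corr = 60 μm/a
60 μm/a falls in (50, 80] for carbon steel → category C4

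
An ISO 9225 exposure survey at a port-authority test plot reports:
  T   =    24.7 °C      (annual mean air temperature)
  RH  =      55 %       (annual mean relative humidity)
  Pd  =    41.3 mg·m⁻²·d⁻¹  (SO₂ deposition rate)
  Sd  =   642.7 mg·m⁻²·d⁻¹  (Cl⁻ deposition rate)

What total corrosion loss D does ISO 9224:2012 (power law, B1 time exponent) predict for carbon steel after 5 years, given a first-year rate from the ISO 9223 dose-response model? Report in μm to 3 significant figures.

D(5) = 254 μm

carbon steel: T>10 °C ⇒ hinge -0.054·(24.7−10) = -0.7938
  SO₂ term: 1.77·41.3^0.52·exp(0.02·55-0.7938) = 16.64
  Sd branch = 0.102·Sd^0.62·e^(0.033·RH+0.04·T) = 92.66 μm/a
  r_corr = 16.64 + 92.66 = 109.3 μm/a
Power-law: D(5) = r_corr · 5^0.523
  D(5) = 109.3 × 5^0.523 = 109.3 × 2.32 = 253.6 μm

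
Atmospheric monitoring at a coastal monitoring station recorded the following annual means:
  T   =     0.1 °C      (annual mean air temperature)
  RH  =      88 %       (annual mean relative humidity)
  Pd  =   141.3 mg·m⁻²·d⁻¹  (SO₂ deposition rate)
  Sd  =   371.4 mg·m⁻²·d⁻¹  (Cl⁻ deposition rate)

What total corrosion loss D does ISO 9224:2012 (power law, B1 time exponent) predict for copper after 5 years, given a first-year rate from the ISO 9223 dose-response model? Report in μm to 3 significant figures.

copper: f(T) = +0.126·(T−10) [T≤10 °C] = -1.2474
  sulphur-dioxide contribution → 0.9918 μm/a
  chloride contribution → 1.209 μm/a
  total first-year rate 2.201 μm/a
ISO 9224: D(t) = r_corr · t^b with b = 0.667 (copper, B1)
  D(5) = 2.201 × 5^0.667 = 2.201 × 2.926 = 6.44 μm

D(5) = 6.44 μm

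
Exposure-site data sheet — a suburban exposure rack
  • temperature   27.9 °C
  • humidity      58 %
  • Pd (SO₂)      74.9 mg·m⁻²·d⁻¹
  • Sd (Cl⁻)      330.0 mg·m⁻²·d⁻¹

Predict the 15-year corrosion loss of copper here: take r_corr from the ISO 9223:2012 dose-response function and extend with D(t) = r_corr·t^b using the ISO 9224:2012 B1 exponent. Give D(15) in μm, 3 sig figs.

copper: temperature factor f = -0.080·(17.9) = -1.4320
  SO₂ term: 0.0053·74.9^0.26·exp(0.059·58-1.4320) = 0.1191
  Sd branch = 0.01025·Sd^0.27·e^(0.036·RH+0.049·T) = 1.553 μm/a
  sum: 0.1191 + 1.553 → r_corr = 1.672 μm/a
ISO 9224: D(t) = r_corr · t^b with b = 0.667 (copper, B1)
  D(15) = 1.672 × 15^0.667 = 1.672 × 6.088 = 10.18 μm

D(15) = 10.2 μm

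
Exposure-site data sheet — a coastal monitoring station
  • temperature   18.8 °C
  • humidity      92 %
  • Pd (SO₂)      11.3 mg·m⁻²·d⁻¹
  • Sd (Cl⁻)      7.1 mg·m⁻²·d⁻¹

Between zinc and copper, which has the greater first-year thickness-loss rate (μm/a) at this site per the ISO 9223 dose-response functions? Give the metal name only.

copper

zinc: temperature factor f = -0.071·(8.8) = -0.6248
  Pd branch = 0.0129·Pd^0.44·e^(0.046·RH+f) = 1.382 μm/a
  Sd branch = 0.0175·Sd^0.57·e^(0.008·RH+0.085·T) = 0.5519 μm/a
  sum: 1.382 + 0.5519 → r_corr = 1.934 μm/a
copper: temperature factor f = -0.080·(8.8) = -0.7040
  SO₂ term: 0.0053·11.3^0.26·exp(0.059·92-0.7040) = 1.121
  Cl⁻ term: 0.01025·7.1^0.27·exp(0.036·92+0.049·18.8) = 1.2
  r_corr = 1.121 + 1.2 = 2.321 μm/a
Ordering by μm/a: copper (2.32) > zinc (1.93)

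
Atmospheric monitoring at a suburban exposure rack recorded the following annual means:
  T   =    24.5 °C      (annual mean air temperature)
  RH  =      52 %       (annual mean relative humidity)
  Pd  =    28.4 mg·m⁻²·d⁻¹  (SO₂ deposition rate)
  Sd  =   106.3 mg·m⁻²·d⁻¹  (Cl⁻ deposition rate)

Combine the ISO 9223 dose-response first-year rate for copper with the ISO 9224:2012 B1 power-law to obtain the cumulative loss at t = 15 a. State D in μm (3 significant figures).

copper: T>10 °C ⇒ hinge -0.080·(24.5−10) = -1.1600
  Pd branch = 0.0053·Pd^0.26·e^(0.059·RH+f) = 0.08527 μm/a
  Cl⁻ term: 0.01025·106.3^0.27·exp(0.036·52+0.049·24.5) = 0.7803
  r_corr = 0.08527 + 0.7803 = 0.8656 μm/a
ISO 9224: D(t) = r_corr · t^b with b = 0.667 (copper, B1)
  D(15) = 0.8656 × 15^0.667 = 0.8656 × 6.088 = 5.269 μm

D(15) = 5.27 μm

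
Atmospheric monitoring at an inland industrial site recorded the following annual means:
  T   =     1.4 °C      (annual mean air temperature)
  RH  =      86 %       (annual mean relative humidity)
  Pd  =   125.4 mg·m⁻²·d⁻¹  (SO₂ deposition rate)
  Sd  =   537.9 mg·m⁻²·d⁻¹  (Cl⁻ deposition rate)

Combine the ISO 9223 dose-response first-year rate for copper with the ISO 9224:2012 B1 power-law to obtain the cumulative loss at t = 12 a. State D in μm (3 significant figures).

copper: T≤10 °C ⇒ hinge +0.126·(1.4−10) = -1.0836
  Pd branch = 0.0053·Pd^0.26·e^(0.059·RH+f) = 1.007 μm/a
  Cl⁻ term: 0.01025·537.9^0.27·exp(0.036·86+0.049·1.4) = 1.326
  r_corr = 1.007 + 1.326 = 2.332 μm/a
Long-term exponent b (ISO 9224 Table 2, B1) = 0.667
  D(12) = 2.332 × 12^0.667 = 2.332 × 5.246 = 12.23 μm

D(12) = 12.2 μm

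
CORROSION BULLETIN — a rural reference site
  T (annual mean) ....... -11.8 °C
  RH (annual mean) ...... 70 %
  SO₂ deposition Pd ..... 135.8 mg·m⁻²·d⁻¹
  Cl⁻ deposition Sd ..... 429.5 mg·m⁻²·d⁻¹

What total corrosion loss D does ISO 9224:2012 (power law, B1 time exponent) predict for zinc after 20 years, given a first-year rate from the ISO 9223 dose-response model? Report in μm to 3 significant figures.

zinc: T≤10 °C ⇒ hinge +0.038·(-11.8−10) = -0.8284
  SO₂ term: 0.0129·135.8^0.44·exp(0.046·70-0.8284) = 1.224
  Cl⁻ term: 0.0175·429.5^0.57·exp(0.008·70+0.085·-11.8) = 0.356
  sum: 1.224 + 0.356 → r_corr = 1.58 μm/a
Long-term exponent b (ISO 9224 Table 2, B1) = 0.813
  D(20) = 1.58 × 20^0.813 = 1.58 × 11.42 = 18.04 μm

D(20) = 18.0 μm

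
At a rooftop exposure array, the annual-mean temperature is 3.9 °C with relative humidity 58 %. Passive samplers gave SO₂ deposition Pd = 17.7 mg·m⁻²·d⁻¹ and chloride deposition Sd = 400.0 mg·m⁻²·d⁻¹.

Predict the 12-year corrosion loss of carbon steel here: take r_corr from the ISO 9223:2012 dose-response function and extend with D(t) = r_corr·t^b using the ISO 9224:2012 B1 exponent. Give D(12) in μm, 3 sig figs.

D(12) = 159 μm

carbon steel: temperature factor f = +0.150·(-6.1) = -0.9150
  SO₂ term: 1.77·17.7^0.52·exp(0.02·58-0.9150) = 10.08
  Sd branch = 0.102·Sd^0.62·e^(0.033·RH+0.04·T) = 33.18 μm/a
  r_corr = 10.08 + 33.18 = 43.26 μm/a
Power-law: D(12) = r_corr · 12^0.523
  D(12) = 43.26 × 12^0.523 = 43.26 × 3.668 = 158.7 μm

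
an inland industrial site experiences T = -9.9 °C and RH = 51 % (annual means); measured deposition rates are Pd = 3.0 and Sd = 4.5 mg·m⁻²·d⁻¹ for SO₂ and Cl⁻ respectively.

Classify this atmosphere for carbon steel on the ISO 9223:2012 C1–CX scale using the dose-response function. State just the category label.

carbon steel: temperature factor f = +0.150·(-19.9) = -2.9850
  SO₂ term: 1.77·3.0^0.52·exp(0.02·51-2.9850) = 0.4392
  Cl⁻ term: 0.102·4.5^0.62·exp(0.033·51+0.04·-9.9) = 0.9387
  r_corr = 0.4392 + 0.9387 = 1.378 μm/a
Category bounds: 1.3…25 μm/a bracket r_corr ⇒ C2

C2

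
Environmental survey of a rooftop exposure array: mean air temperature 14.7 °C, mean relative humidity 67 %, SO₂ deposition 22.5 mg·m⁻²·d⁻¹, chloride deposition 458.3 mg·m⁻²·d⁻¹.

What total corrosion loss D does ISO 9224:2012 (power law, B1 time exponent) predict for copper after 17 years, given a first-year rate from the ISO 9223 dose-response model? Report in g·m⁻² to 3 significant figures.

copper: temperature factor f = -0.080·(4.7) = -0.3760
  SO₂ term: 0.0053·22.5^0.26·exp(0.059·67-0.3760) = 0.4259
  Sd branch = 0.01025·Sd^0.27·e^(0.036·RH+0.049·T) = 1.229 μm/a
  sum: 0.4259 + 1.229 → r_corr = 1.655 μm/a
Long-term exponent b (ISO 9224 Table 2, B1) = 0.667
  D(17) = 1.655 × 17^0.667 = 1.655 × 6.618 = 10.95 μm
  Mass loss = 10.95 μm × 8.96 g/cm³ = 98.13 g·m⁻²

D(17) = 98.1 g·m⁻²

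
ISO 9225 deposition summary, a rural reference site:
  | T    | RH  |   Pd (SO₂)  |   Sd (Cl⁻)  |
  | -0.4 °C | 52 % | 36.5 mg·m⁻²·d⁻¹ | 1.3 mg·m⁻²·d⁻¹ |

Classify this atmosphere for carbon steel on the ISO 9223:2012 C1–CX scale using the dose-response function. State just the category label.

carbon steel: temperature factor f = +0.150·(-10.4) = -1.5600
  SO₂ term: 1.77·36.5^0.52·exp(0.02·52-1.5600) = 6.832
  Sd branch = 0.102·Sd^0.62·e^(0.033·RH+0.04·T) = 0.657 μm/a
  sum: 6.832 + 0.657 → r_corr = 7.489 μm/a
7.49 μm/a falls in (1.3, 25] for carbon steel → category C2

C2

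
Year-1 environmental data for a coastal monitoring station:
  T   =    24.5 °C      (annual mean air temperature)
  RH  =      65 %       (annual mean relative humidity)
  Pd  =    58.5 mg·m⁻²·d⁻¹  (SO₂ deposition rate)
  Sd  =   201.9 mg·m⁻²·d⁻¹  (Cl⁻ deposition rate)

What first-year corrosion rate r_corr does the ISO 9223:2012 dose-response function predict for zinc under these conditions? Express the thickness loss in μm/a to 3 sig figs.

r_corr = 5.42 μm/a

zinc: temperature factor f = -0.071·(14.5) = -1.0295
  sulphur-dioxide contribution → 0.549 μm/a
  chloride contribution → 4.867 μm/a
  total first-year rate 5.416 μm/a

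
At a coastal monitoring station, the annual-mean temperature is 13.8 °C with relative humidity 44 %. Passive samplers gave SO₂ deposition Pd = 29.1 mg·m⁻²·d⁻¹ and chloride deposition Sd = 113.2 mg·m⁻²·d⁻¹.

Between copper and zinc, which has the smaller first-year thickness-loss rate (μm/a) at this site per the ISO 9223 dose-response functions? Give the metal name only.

copper

copper: T>10 °C ⇒ hinge -0.080·(13.8−10) = -0.3040
  Pd branch = 0.0053·Pd^0.26·e^(0.059·RH+f) = 0.126 μm/a
  Sd branch = 0.01025·Sd^0.27·e^(0.036·RH+0.049·T) = 0.3523 μm/a
  r_corr = 0.126 + 0.3523 = 0.4782 μm/a
zinc: T>10 °C ⇒ hinge -0.071·(13.8−10) = -0.2698
  SO₂ term: 0.0129·29.1^0.44·exp(0.046·44-0.2698) = 0.3285
  Sd branch = 0.0175·Sd^0.57·e^(0.008·RH+0.085·T) = 1.191 μm/a
  r_corr = 0.3285 + 1.191 = 1.52 μm/a
Ordering by μm/a: zinc (1.52) > copper (0.478)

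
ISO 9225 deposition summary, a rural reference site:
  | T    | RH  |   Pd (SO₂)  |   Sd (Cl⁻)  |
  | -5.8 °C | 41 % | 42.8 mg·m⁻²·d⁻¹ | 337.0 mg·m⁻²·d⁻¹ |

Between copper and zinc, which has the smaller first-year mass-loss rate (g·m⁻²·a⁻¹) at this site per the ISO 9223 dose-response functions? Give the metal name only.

copper

copper: f(T) = +0.126·(T−10) [T≤10 °C] = -1.9908
  sulphur-dioxide contribution → 0.0216 μm/a
  chloride contribution → 0.1625 μm/a
  ⇒ r_corr(copper) = 0.1841 μm/a
  mass loss = 0.1841 μm/a × 8.96 g/cm³ = 1.649 g·m⁻²·a⁻¹
zinc: f(T) = +0.038·(T−10) [T≤10 °C] = -0.6004
  sulphur-dioxide contribution → 0.2436 μm/a
  chloride contribution → 0.4094 μm/a
  total first-year rate 0.653 μm/a
  mass loss = 0.653 μm/a × 7.14 g/cm³ = 4.663 g·m⁻²·a⁻¹
Ordering by g·m⁻²·a⁻¹: zinc (4.66) > copper (1.65)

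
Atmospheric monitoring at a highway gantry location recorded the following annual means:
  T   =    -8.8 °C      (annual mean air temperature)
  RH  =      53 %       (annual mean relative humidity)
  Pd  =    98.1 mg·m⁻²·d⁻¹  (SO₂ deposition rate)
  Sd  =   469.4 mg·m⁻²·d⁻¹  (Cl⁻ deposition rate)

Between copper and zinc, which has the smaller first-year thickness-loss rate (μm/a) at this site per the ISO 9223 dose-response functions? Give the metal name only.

copper: f(T) = +0.126·(T−10) [T≤10 °C] = -2.3688
  Pd branch = 0.0053·Pd^0.26·e^(0.059·RH+f) = 0.03727 μm/a
  Cl⁻ term: 0.01025·469.4^0.27·exp(0.036·53+0.049·-8.8) = 0.2363
  sum: 0.03727 + 0.2363 → r_corr = 0.2735 μm/a
zinc: T≤10 °C ⇒ hinge +0.038·(-8.8−10) = -0.7144
  Pd branch = 0.0129·Pd^0.44·e^(0.046·RH+f) = 0.5438 μm/a
  Sd branch = 0.0175·Sd^0.57·e^(0.008·RH+0.085·T) = 0.4218 μm/a
  r_corr = 0.5438 + 0.4218 = 0.9656 μm/a
Ordering by μm/a: zinc (0.966) > copper (0.274)

copper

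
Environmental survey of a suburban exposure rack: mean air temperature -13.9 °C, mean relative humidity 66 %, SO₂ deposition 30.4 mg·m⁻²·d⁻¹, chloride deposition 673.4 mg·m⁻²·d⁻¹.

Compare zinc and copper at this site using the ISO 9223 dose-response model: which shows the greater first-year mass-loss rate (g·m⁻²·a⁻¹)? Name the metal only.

zinc

zinc: f(T) = +0.038·(T−10) [T≤10 °C] = -0.9082
  SO₂ term: 0.0129·30.4^0.44·exp(0.046·66-0.9082) = 0.4866
  Cl⁻ term: 0.0175·673.4^0.57·exp(0.008·66+0.085·-13.9) = 0.3727
  r_corr = 0.4866 + 0.3727 = 0.8593 μm/a
  mass loss = 0.8593 μm/a × 7.14 g/cm³ = 6.135 g·m⁻²·a⁻¹
copper: f(T) = +0.126·(T−10) [T≤10 °C] = -3.0114
  Pd branch = 0.0053·Pd^0.26·e^(0.059·RH+f) = 0.03113 μm/a
  Sd branch = 0.01025·Sd^0.27·e^(0.036·RH+0.049·T) = 0.3239 μm/a
  r_corr = 0.03113 + 0.3239 = 0.3551 μm/a
  mass loss = 0.3551 μm/a × 8.96 g/cm³ = 3.181 g·m⁻²·a⁻¹
Ordering by g·m⁻²·a⁻¹: zinc (6.14) > copper (3.18)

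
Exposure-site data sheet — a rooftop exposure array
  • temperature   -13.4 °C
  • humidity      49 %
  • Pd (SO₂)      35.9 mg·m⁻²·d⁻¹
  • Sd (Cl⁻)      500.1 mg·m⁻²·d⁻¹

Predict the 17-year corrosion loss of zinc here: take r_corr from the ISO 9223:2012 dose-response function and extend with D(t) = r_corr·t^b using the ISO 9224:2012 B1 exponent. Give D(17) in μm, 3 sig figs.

D(17) = 5.31 μm

zinc: f(T) = +0.038·(T−10) [T≤10 °C] = -0.8892
  SO₂ term: 0.0129·35.9^0.44·exp(0.046·49-0.8892) = 0.2441
  Cl⁻ term: 0.0175·500.1^0.57·exp(0.008·49+0.085·-13.4) = 0.2865
  r_corr = 0.2441 + 0.2865 = 0.5306 μm/a
ISO 9224: D(t) = r_corr · t^b with b = 0.813 (zinc, B1)
  D(17) = 0.5306 × 17^0.813 = 0.5306 × 10.01 = 5.31 μm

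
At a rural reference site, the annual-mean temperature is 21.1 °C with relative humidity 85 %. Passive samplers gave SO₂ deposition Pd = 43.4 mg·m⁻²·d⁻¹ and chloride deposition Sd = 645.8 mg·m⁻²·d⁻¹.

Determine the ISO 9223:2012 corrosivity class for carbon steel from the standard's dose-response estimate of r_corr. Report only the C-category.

CX

carbon steel: f(T) = -0.054·(T−10) [T>10 °C] = -0.5994
  Pd branch = 1.77·Pd^0.52·e^(0.02·RH+f) = 37.8 μm/a
  Cl⁻ term: 0.102·645.8^0.62·exp(0.033·85+0.04·21.1) = 216.6
  sum: 37.8 + 216.6 → r_corr = 254.4 μm/a
Category bounds: 200…700 μm/a bracket r_corr ⇒ CX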